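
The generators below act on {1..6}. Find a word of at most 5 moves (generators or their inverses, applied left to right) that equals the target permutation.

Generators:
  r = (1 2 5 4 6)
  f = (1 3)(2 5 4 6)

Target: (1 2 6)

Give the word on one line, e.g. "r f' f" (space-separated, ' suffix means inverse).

  after r': (1 6 4 5 2)
  after f': (1 4 2 3)(5 6)
  after f': (1 5 4 6 2)
  after r': (1 2 6)

r' f' f' r'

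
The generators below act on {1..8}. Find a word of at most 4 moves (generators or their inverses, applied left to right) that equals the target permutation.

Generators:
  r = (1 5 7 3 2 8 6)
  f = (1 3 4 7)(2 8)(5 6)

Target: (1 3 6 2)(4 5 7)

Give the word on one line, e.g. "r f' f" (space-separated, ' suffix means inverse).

  after f: (1 3 4 7)(2 8)(5 6)
  after f: (1 4)(3 7)
  after r': (1 4 6 8 2 3 5)
  after f': (1 3 6 2)(4 5 7)

f f r' f'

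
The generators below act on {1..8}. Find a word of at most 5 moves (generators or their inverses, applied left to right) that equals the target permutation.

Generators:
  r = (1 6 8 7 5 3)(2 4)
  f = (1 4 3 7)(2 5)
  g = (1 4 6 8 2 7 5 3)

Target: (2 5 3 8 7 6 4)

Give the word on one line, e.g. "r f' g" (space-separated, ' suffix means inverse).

r f' g' g'

  after r: (1 6 8 7 5 3)(2 4)
  after f': (1 6 8 3 7 2)(4 5)
  after g': (1 4 7 8 5)(2 3)
  after g': (2 5 3 8 7 6 4)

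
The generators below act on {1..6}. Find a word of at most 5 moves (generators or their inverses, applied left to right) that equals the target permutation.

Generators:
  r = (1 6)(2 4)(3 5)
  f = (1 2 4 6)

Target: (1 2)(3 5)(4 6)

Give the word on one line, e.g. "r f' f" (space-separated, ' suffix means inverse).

f' f' r

  after f': (1 6 4 2)
  after f': (1 4)(2 6)
  after r: (1 2)(3 5)(4 6)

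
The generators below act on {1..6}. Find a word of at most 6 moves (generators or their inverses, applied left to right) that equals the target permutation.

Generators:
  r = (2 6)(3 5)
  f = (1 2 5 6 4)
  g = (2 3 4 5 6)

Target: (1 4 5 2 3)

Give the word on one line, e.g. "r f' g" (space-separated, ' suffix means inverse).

g' f' g r' g

  after g': (2 6 5 4 3)
  after f': (1 4 3)(2 5 6)
  after g: (1 5 2 6 3)
  after r': (1 3)(5 6)
  after g: (1 4 5 2 3)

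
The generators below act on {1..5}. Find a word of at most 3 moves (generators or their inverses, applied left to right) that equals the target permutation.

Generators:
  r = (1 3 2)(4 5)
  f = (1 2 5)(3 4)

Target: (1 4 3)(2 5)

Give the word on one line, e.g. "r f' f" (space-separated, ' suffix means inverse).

  after r': (1 2 3)(4 5)
  after f: (1 5 3 2 4)
  after r: (1 4 3)(2 5)

r' f r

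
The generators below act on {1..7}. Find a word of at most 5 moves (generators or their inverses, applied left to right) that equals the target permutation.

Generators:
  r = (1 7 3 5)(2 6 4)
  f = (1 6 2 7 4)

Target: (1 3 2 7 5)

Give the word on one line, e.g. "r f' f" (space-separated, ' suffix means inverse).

r' r' f f

  after r': (1 5 3 7)(2 4 6)
  after r': (1 3)(2 6 4)(5 7)
  after f: (1 3 6)(4 7 5)
  after f: (1 3 2 7 5)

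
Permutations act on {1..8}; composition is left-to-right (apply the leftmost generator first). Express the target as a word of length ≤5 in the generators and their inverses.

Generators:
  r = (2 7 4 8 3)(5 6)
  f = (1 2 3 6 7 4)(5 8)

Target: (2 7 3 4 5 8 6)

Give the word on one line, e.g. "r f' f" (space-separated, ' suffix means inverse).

r' f' r' f f

  after r': (2 3 8 4 7)(5 6)
  after f': (1 4 6 8 7)(3 5)
  after r': (1 7)(2 3 6 4 5 8)
  after f: (1 4 8 3 7 2 6)
  after f: (2 7 3 4 5 8 6)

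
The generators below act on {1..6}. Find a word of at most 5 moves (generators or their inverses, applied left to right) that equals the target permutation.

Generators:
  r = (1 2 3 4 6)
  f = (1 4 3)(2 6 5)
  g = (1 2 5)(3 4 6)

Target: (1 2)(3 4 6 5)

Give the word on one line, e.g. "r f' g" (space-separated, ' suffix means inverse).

f' g r' g' f'

  after f': (1 3 4)(2 5 6)
  after g: (1 4 2)(3 6 5)
  after r': (1 3 4)(2 6 5)
  after g': (1 6 2 4 5)
  after f': (1 2)(3 4 6 5)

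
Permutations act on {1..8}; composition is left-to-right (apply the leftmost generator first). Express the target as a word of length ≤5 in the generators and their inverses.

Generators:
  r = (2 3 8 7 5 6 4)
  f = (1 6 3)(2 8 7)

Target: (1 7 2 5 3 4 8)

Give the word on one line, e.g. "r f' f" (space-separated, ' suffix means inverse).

  after f': (1 3 6)(2 7 8)
  after r: (1 8 3 4 2 5 6)
  after f: (1 7 2 5 3 4 8)

f' r f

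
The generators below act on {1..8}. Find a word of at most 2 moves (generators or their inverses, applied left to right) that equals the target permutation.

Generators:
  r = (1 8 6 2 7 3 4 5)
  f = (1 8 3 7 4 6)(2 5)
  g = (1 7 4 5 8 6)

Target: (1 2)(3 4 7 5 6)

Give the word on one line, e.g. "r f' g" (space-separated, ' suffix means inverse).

  after r': (1 5 4 3 7 2 6 8)
  after f: (1 2)(3 4 7 5 6)

r' f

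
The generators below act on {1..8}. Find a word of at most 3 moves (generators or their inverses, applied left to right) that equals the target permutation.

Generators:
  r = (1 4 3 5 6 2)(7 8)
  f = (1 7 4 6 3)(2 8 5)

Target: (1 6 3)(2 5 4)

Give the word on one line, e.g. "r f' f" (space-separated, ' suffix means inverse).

r' r'

  after r': (1 2 6 5 3 4)(7 8)
  after r': (1 6 3)(2 5 4)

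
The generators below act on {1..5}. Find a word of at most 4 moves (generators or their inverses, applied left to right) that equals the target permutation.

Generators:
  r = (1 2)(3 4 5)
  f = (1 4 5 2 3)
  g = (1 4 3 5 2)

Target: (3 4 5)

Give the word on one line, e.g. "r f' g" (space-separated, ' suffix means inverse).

  after r': (1 2)(3 5 4)
  after r': (3 4 5)

r' r'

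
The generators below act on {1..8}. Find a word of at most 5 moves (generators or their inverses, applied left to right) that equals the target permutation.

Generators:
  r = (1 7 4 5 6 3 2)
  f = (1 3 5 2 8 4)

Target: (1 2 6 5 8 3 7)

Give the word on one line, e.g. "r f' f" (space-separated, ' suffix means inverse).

  after f': (1 4 8 2 5 3)
  after r: (1 5 2 6 3 7 4 8)
  after f: (1 2 6 5 8 3 7)

f' r f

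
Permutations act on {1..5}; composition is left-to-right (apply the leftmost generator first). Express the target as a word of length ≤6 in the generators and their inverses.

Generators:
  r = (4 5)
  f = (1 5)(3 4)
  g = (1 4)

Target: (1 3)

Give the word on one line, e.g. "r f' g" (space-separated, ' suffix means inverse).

  after r: (4 5)
  after g': (1 4 5)
  after f: (1 3 4)
  after g': (1 3)

r g' f g'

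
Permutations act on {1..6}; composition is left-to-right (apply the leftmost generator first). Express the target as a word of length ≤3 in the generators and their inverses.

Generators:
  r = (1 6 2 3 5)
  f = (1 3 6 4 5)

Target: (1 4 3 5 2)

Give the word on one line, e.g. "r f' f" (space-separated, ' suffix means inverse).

r f r'

  after r: (1 6 2 3 5)
  after f: (1 4 5 3)(2 6)
  after r': (1 4 3 5 2)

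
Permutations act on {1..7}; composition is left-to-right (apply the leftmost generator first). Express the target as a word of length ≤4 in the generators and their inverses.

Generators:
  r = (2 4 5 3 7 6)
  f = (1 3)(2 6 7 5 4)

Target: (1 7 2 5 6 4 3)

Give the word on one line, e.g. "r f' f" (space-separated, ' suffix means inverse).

f' r

  after f': (1 3)(2 4 5 7 6)
  after r: (1 7 2 5 6 4 3)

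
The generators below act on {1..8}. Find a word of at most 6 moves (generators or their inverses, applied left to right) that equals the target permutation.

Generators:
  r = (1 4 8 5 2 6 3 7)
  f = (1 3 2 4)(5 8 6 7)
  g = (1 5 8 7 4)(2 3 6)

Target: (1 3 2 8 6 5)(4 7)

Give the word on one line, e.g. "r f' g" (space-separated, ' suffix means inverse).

  after f: (1 3 2 4)(5 8 6 7)
  after g: (1 6 4 5 7 8 2)
  after g: (1 2 5 4 8 3 6)
  after g: (1 3 2 8 6 5)(4 7)

f g g g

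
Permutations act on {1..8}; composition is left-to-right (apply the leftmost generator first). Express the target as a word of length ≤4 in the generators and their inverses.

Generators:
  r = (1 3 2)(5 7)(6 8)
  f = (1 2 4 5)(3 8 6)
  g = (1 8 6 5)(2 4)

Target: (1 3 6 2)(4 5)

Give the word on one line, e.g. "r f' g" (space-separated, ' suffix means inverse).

f' g' f

  after f': (1 5 4 2)(3 6 8)
  after g': (1 6)(2 5)(3 8)
  after f: (1 3 6 2)(4 5)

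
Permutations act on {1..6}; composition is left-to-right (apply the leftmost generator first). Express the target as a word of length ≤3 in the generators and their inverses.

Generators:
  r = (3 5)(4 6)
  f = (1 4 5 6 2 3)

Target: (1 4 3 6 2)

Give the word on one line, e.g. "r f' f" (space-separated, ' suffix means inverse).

f' r' f'

  after f': (1 3 2 6 5 4)
  after r': (1 5 6 3 2 4)
  after f': (1 4 3 6 2)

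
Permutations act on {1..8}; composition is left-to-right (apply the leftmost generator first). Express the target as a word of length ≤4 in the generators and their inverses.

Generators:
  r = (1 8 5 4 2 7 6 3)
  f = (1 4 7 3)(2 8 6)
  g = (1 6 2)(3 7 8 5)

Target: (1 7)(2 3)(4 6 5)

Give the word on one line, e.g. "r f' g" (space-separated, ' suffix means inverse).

r g'

  after r: (1 8 5 4 2 7 6 3)
  after g': (1 7)(2 3)(4 6 5)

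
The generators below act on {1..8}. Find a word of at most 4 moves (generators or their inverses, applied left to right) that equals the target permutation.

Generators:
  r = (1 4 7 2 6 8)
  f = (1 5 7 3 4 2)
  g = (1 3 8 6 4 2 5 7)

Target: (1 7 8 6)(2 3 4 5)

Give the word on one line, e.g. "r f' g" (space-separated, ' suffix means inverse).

f r' g' r'

  after f: (1 5 7 3 4 2)
  after r': (1 5 4 7 3)(2 8 6)
  after g': (1 2 3 7)(4 5 6)
  after r': (1 7 8 6)(2 3 4 5)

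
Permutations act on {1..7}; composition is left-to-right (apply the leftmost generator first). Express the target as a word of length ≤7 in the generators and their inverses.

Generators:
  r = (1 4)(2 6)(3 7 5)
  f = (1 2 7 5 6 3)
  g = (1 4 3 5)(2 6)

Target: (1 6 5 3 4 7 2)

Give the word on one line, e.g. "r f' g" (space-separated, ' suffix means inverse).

g' r r f f

  after g': (1 5 3 4)(2 6)
  after r: (1 3)(5 7)
  after r: (1 7 3 4)(2 6)
  after f: (1 5 6 7)(2 3 4)
  after f: (1 6 5 3 4 7 2)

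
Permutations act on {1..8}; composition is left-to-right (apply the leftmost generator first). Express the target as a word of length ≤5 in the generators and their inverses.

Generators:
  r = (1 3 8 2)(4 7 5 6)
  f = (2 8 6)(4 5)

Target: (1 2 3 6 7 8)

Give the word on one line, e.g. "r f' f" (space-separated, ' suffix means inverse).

  after r: (1 3 8 2)(4 7 5 6)
  after r: (1 8)(2 3)(4 5)(6 7)
  after f': (1 2 3 6 7 8)

r r f'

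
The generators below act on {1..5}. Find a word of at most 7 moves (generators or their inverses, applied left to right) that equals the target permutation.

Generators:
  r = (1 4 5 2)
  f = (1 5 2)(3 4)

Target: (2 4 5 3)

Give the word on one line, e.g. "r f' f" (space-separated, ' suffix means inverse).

r' r' f r' f'

  after r': (1 2 5 4)
  after r': (1 5)(2 4)
  after f: (1 2 3 4)
  after r': (1 5 4 2 3)
  after f': (2 4 5 3)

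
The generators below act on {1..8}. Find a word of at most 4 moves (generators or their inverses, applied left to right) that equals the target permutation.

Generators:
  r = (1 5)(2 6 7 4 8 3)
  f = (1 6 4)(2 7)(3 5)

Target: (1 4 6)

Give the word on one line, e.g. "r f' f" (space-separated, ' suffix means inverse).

  after f: (1 6 4)(2 7)(3 5)
  after f: (1 4 6)

f f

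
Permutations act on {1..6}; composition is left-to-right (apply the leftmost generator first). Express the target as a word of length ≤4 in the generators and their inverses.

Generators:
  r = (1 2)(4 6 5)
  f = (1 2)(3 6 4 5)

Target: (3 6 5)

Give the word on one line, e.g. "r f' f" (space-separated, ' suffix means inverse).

f' r' r' f'

  after f': (1 2)(3 5 4 6)
  after r': (3 6)
  after r': (1 2)(3 4 5 6)
  after f': (3 6 5)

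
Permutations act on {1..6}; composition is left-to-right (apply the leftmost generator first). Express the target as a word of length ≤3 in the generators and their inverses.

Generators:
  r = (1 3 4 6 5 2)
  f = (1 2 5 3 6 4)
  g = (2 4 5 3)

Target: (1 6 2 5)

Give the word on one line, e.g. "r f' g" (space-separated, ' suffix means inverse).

f g f'

  after f: (1 2 5 3 6 4)
  after g: (1 4)(2 3 6 5)
  after f': (1 6 2 5)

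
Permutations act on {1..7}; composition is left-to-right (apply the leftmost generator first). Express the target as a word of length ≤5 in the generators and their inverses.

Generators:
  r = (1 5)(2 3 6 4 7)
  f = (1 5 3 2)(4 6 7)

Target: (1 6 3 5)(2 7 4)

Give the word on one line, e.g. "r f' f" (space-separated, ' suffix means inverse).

r' f r

  after r': (1 5)(2 7 4 6 3)
  after f: (1 3)(2 4 7 6)
  after r: (1 6 3 5)(2 7 4)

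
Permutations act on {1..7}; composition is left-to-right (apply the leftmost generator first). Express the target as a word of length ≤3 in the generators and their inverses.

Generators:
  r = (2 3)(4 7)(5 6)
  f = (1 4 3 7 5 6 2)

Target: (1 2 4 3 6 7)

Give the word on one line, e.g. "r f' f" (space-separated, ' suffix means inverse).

  after r': (2 3)(4 7)(5 6)
  after f': (1 2 4 3 6 7)

r' f'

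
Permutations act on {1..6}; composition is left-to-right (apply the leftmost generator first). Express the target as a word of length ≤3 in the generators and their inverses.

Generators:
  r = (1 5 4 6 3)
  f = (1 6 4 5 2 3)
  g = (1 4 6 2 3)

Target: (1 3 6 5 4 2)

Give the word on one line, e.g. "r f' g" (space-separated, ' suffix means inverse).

  after f': (1 3 2 5 4 6)
  after g: (2 5 6 4)
  after r': (1 3 6 5 4 2)

f' g r'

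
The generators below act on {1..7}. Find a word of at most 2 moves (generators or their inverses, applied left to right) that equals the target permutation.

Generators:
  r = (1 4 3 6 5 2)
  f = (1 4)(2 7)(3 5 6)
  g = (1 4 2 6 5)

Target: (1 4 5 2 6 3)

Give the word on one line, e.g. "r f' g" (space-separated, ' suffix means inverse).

  after r': (1 2 5 6 3 4)
  after g': (1 4 5 2 6 3)

r' g'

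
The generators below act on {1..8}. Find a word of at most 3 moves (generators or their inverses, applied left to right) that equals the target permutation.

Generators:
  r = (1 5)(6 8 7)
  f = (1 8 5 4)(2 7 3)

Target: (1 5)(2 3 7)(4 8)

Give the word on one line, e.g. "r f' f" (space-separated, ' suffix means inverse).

f f

  after f: (1 8 5 4)(2 7 3)
  after f: (1 5)(2 3 7)(4 8)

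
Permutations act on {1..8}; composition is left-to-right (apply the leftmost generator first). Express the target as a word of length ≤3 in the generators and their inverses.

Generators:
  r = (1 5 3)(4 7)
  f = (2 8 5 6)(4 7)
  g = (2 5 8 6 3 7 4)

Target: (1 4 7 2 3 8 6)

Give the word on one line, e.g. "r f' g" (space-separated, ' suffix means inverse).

r' g r

  after r': (1 3 5)(4 7)
  after g: (1 7 2 5)(3 8 6)
  after r: (1 4 7 2 3 8 6)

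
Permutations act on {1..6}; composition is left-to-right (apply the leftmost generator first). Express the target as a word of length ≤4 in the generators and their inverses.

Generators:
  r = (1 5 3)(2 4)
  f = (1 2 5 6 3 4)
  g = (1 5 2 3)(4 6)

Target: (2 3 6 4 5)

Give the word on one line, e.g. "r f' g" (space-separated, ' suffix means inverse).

g f g' f

  after g: (1 5 2 3)(4 6)
  after f: (1 6)(2 4 3)
  after g': (1 4 2 6 3 5)
  after f: (2 3 6 4 5)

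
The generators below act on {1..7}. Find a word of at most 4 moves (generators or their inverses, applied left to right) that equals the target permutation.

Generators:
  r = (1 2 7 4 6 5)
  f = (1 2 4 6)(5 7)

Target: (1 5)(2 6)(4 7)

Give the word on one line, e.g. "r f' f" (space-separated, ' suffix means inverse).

f' r f' f'

  after f': (1 6 4 2)(5 7)
  after r: (1 5 4 7)
  after f': (1 7 6 4 5 2)
  after f': (1 5)(2 6)(4 7)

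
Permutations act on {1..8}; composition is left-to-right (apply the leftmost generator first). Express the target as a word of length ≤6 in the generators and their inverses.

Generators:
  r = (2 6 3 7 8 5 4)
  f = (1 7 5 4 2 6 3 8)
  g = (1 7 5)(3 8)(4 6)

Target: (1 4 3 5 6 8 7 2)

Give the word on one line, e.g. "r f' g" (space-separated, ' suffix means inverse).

f f r f' r

  after f: (1 7 5 4 2 6 3 8)
  after f: (1 5 2 3)(4 6 8 7)
  after r: (1 4 3)(2 7)(5 6)
  after f': (1 5 2)(3 8)(4 6 7)
  after r: (1 4 3 5 6 8 7 2)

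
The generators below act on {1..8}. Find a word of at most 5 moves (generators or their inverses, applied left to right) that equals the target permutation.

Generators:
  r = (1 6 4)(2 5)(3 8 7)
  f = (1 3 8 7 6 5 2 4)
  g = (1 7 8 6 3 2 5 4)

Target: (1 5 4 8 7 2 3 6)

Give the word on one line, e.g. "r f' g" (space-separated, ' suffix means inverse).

  after r': (1 4 6)(2 5)(3 7 8)
  after f': (1 2 6 4 7 3 8)
  after g: (1 5 4 8 7 2 3 6)

r' f' g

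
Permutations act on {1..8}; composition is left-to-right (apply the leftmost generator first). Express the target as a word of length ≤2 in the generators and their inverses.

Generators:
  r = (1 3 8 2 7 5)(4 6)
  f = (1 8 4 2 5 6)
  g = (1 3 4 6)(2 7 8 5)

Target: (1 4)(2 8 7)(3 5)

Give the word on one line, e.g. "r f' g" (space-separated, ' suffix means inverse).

  after r: (1 3 8 2 7 5)(4 6)
  after g: (1 4)(2 8 7)(3 5)

r g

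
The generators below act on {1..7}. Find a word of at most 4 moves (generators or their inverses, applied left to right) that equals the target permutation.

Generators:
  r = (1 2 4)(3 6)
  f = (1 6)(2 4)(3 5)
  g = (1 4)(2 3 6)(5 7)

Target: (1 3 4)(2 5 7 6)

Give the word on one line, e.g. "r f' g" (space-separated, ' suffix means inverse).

g' r f r

  after g': (1 4)(2 6 3)(5 7)
  after r: (2 3 4)(5 7)
  after f: (1 6)(2 5 7 3)
  after r: (1 3 4)(2 5 7 6)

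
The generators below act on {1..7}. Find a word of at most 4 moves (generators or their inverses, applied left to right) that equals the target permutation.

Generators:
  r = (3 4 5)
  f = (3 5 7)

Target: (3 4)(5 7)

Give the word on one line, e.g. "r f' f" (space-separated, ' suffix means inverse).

  after f: (3 5 7)
  after r: (4 5 7)
  after r: (3 4)(5 7)

f r r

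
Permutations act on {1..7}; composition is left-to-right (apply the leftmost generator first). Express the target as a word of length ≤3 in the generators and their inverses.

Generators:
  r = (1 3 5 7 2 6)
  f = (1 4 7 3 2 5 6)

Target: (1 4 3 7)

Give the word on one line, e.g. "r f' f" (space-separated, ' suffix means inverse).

r' f f

  after r': (1 6 2 7 5 3)
  after f: (2 3 4 7 6 5)
  after f: (1 4 3 7)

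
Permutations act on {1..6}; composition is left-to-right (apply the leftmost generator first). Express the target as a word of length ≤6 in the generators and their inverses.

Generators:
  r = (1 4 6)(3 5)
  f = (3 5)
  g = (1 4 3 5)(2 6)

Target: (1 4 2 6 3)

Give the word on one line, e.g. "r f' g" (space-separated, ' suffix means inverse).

r g' g' f g'

  after r: (1 4 6)(3 5)
  after g': (2 6 5 4)
  after g': (1 5)(3 4 6)
  after f: (1 3 4 6 5)
  after g': (1 4 2 6 3)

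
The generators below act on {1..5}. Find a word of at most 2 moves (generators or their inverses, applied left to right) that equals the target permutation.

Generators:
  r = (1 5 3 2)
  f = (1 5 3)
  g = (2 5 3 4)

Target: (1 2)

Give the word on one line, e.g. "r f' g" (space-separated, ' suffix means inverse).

r' f

  after r': (1 2 3 5)
  after f: (1 2)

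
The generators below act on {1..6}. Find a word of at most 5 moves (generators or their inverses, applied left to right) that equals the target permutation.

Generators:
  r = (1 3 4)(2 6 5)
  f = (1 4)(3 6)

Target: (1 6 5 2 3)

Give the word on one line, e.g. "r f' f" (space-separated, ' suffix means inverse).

r f r r r

  after r: (1 3 4)(2 6 5)
  after f: (1 6 5 2 3)
  after r: (1 5 6 2 4)
  after r: (1 2)(3 4)
  after r: (1 6 5 2 3)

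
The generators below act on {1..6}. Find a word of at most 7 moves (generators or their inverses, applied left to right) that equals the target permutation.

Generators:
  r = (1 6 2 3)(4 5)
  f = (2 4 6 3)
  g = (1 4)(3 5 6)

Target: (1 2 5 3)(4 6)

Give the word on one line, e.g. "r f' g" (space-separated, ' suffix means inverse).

g' f g r' g

  after g': (1 4)(3 6 5)
  after f: (1 6 5 2 4)
  after g: (1 3 5 2)
  after r': (1 2 3 4 5 6)
  after g: (1 2 5 3)(4 6)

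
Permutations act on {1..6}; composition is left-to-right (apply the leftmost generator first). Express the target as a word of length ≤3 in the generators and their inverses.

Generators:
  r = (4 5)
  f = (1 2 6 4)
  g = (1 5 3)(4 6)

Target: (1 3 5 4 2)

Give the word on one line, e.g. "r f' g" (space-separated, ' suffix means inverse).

  after g': (1 3 5)(4 6)
  after f': (1 3 5 4 2)

g' f'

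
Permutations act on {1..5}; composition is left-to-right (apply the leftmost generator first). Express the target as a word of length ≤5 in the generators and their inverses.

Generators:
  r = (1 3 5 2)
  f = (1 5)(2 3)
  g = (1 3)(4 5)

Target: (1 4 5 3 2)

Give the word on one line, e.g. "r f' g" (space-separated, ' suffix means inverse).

  after g': (1 3)(4 5)
  after r': (2 5 4 3)
  after f: (1 5 4 2)
  after g: (1 4 2 3)
  after r': (1 4 5 3 2)

g' r' f g r'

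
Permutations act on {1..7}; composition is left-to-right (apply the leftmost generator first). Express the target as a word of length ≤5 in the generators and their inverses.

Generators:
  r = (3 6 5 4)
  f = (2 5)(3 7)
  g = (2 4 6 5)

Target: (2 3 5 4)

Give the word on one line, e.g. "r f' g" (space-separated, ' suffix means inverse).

r' g r

  after r': (3 4 5 6)
  after g: (2 4)(3 6)
  after r: (2 3 5 4)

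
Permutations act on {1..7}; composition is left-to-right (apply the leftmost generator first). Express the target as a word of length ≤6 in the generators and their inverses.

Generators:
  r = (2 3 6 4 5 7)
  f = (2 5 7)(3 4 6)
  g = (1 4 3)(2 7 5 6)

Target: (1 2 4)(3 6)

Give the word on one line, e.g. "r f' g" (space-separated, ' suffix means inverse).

  after r: (2 3 6 4 5 7)
  after g: (1 4 6 3 2)
  after f: (1 6 4 3 5 7 2)
  after g: (1 2 4)(3 6)

r g f g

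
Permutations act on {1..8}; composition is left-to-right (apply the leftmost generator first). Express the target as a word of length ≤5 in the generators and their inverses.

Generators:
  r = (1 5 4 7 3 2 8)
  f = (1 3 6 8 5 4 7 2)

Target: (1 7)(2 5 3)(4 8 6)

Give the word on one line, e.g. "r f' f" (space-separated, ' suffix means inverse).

f' r' r'

  after f': (1 2 7 4 5 8 6 3)
  after r': (1 3 8 6 7 5 2 4)
  after r': (1 7)(2 5 3)(4 8 6)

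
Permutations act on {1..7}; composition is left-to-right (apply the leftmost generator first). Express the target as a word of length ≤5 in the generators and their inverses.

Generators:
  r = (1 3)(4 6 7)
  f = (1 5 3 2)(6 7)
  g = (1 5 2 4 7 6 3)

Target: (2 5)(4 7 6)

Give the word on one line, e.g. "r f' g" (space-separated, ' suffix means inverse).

  after f': (1 2 3 5)(6 7)
  after r: (1 2)(3 5)(4 6)
  after f: (2 5)(4 7 6)

f' r f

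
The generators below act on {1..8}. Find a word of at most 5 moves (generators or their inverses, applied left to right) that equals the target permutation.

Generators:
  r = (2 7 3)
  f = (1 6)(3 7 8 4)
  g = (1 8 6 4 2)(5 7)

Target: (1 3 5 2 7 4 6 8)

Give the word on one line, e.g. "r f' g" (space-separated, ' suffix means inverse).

  after r': (2 3 7)
  after g': (1 2 3 5 7 4 6 8)
  after r: (1 7 4 6 8)(3 5)
  after r: (1 3 5 2 7 4 6 8)

r' g' r r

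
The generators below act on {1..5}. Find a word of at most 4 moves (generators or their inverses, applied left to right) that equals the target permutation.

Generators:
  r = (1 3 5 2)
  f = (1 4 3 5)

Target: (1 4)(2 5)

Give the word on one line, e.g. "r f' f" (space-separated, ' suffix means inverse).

  after r: (1 3 5 2)
  after f': (1 4)(2 5)

r f'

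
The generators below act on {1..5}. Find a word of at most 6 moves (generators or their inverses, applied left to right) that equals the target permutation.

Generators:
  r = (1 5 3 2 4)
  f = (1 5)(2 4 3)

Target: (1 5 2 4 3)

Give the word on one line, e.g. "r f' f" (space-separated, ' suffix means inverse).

f r r f' r'

  after f: (1 5)(2 4 3)
  after r: (1 3 4 2)
  after r: (1 2 5 3)
  after f': (1 3 5 4 2)
  after r': (1 5 2 4 3)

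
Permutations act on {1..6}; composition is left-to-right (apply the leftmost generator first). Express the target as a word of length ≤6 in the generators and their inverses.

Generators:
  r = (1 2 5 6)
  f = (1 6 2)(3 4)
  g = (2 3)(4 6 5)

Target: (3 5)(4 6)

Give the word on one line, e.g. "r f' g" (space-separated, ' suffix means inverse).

f' r g' f'

  after f': (1 2 6)(3 4)
  after r: (1 5 6 2)(3 4)
  after g': (1 6 3 5 4 2)
  after f': (3 5)(4 6)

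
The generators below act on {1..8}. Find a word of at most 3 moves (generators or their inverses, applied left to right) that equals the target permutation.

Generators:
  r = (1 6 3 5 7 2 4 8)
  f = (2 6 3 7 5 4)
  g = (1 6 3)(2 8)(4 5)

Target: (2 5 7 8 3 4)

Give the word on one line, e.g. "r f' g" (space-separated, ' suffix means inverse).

r g'

  after r: (1 6 3 5 7 2 4 8)
  after g': (2 5 7 8 3 4)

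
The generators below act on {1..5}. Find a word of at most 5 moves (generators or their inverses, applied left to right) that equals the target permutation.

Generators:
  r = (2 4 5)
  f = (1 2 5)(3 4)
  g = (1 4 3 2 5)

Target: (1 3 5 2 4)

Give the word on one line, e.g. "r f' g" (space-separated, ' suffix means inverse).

f r' f' g'

  after f: (1 2 5)(3 4)
  after r': (1 5)(2 4 3)
  after f': (1 2 3)
  after g': (1 3 5 2 4)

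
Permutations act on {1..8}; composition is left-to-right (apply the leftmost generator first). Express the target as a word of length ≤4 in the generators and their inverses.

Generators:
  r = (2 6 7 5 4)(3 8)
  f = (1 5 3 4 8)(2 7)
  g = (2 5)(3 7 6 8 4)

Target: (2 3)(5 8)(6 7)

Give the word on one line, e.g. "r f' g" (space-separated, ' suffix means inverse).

r g r

  after r: (2 6 7 5 4)(3 8)
  after g: (2 8 7)(3 4 5)
  after r: (2 3)(5 8)(6 7)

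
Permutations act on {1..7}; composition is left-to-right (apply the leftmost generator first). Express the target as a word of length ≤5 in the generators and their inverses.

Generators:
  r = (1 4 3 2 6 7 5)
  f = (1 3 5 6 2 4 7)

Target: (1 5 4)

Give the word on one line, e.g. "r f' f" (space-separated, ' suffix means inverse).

  after f: (1 3 5 6 2 4 7)
  after f: (1 5 2 7 3 6 4)
  after r: (2 5 6 3 7)
  after f: (1 3)(2 6 5)(4 7)
  after f: (1 5 4)

f f r f f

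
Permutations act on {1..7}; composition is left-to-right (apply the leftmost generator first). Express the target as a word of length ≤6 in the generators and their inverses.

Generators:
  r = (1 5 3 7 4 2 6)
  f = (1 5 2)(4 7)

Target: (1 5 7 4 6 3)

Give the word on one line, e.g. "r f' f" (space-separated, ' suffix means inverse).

  after r': (1 6 2 4 7 3 5)
  after f: (1 6)(2 7 3)
  after r: (2 4)(3 6 5)
  after r: (1 5 7 4 6 3)

r' f r r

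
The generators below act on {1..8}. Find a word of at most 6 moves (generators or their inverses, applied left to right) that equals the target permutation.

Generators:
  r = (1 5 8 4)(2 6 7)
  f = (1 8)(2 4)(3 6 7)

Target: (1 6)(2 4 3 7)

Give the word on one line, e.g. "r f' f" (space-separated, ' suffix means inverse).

f r f' r

  after f: (1 8)(2 4)(3 6 7)
  after r: (1 4 6 2)(3 7)(5 8)
  after f': (1 2 8 5)(3 6 4)
  after r: (1 6)(2 4 3 7)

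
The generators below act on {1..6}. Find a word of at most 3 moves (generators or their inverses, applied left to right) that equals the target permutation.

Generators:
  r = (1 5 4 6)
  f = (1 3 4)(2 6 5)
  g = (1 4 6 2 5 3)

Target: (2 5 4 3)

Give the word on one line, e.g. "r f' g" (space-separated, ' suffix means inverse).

g' g' r'

  after g': (1 3 5 2 6 4)
  after g': (1 5 6)(2 4 3)
  after r': (2 5 4 3)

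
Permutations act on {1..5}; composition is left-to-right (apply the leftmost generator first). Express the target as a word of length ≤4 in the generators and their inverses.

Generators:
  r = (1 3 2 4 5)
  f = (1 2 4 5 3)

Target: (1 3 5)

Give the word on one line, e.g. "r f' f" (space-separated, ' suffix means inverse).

f r'

  after f: (1 2 4 5 3)
  after r': (1 3 5)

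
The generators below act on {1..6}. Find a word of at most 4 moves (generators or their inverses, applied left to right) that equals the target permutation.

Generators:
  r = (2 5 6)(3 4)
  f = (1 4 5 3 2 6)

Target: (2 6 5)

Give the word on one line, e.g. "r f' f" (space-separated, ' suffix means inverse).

r r

  after r: (2 5 6)(3 4)
  after r: (2 6 5)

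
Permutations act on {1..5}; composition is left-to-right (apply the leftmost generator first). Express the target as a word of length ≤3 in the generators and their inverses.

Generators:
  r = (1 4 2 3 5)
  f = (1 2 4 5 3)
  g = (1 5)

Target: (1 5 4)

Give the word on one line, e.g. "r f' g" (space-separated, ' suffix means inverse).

  after f: (1 2 4 5 3)
  after r': (1 4 3 5 2)
  after f: (1 5 4)

f r' f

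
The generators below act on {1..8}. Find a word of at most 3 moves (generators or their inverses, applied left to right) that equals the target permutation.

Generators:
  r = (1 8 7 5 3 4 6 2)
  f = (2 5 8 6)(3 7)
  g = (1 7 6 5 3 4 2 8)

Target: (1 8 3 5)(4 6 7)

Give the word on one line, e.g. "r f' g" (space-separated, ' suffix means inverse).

f' r

  after f': (2 6 8 5)(3 7)
  after r: (1 8 3 5)(4 6 7)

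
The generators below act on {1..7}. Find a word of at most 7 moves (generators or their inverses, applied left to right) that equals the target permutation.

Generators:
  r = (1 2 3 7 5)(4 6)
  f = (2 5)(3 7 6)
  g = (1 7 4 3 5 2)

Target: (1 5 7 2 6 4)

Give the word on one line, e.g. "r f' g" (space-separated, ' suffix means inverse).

  after r: (1 2 3 7 5)(4 6)
  after g': (1 5 2 4 6 7 3)
  after r: (2 6 5 3)
  after g': (1 2 6 3 5 4 7)
  after g': (1 5 7 2 6 4)

r g' r g' g'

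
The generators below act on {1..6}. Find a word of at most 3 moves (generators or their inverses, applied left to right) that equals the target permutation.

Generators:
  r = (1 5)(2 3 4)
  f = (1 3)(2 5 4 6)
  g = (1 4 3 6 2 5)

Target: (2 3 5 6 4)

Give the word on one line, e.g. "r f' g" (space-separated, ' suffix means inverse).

  after g: (1 4 3 6 2 5)
  after g: (1 3 2)(4 6 5)
  after f: (2 3 5 6 4)

g g f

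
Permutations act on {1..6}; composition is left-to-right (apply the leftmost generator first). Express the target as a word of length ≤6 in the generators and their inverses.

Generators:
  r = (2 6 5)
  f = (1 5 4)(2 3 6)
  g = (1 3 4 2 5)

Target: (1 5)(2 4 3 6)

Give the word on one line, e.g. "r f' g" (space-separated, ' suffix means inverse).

g' r' g f g

  after g': (1 5 2 4 3)
  after r': (1 6 2 4 3)
  after g: (1 6 5)
  after f: (1 2 3 6 4)
  after g: (1 5)(2 4 3 6)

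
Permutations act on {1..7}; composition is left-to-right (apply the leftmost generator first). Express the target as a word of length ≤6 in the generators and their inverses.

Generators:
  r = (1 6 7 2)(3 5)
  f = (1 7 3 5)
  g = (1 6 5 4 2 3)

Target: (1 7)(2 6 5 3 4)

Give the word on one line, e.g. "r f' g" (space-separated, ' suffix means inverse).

r g f' f'

  after r: (1 6 7 2)(3 5)
  after g: (1 5)(2 6 7 3 4)
  after f': (1 3 4 2 6)
  after f': (1 7)(2 6 5 3 4)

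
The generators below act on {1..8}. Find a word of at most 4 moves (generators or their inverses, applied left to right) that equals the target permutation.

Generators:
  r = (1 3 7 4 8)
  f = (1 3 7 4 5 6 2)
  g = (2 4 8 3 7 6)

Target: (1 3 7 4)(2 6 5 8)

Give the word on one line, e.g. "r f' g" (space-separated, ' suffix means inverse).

  after r: (1 3 7 4 8)
  after f': (2 6 5 4 8)
  after r: (1 3 7 4)(2 6 5 8)

r f' r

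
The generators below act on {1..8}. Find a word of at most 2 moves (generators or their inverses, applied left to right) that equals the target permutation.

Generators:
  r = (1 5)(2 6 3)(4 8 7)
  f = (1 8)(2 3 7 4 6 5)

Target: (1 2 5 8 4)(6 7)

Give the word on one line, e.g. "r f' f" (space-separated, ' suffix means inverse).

  after r: (1 5)(2 6 3)(4 8 7)
  after f: (1 2 5 8 4)(6 7)

r f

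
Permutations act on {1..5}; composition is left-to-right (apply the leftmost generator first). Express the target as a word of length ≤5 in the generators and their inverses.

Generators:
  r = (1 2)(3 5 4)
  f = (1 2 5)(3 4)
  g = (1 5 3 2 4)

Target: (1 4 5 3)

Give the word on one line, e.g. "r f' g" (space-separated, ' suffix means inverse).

f g r f'

  after f: (1 2 5)(3 4)
  after g: (1 4 2 3)
  after r: (1 3 2 5 4)
  after f': (1 4 5 3)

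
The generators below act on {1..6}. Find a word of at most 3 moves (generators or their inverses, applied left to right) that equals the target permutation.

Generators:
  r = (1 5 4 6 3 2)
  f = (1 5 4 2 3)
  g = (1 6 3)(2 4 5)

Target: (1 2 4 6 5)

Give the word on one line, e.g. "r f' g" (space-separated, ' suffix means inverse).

  after f: (1 5 4 2 3)
  after r': (2 6 4 3)
  after r': (1 2 4 6 5)

f r' r'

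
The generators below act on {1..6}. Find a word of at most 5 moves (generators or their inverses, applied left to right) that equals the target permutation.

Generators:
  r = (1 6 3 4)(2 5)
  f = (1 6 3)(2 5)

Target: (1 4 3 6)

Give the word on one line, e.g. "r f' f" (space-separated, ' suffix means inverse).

  after r': (1 4 3 6)(2 5)
  after f: (1 4)
  after f: (1 4 6 3)(2 5)
  after f: (1 4 3 6)

r' f f f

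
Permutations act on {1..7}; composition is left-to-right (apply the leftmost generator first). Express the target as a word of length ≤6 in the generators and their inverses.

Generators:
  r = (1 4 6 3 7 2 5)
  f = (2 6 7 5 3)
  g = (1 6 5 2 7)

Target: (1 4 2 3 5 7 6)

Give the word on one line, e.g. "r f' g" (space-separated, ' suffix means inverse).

f f r f'

  after f: (2 6 7 5 3)
  after f: (2 7 3 6 5)
  after r: (1 4 6)
  after f': (1 4 2 3 5 7 6)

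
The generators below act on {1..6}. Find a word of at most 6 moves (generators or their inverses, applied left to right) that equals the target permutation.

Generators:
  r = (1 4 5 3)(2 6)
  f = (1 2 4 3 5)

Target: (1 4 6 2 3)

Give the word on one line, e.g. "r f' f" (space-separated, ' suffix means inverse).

  after f': (1 5 3 4 2)
  after r: (1 3 5)(2 4 6)
  after r: (2 5 4)
  after r: (1 4 6 2 3)

f' r r r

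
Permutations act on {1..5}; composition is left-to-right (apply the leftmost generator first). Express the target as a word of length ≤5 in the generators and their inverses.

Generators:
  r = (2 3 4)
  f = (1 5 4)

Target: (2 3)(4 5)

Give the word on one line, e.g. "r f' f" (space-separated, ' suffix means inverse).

  after r': (2 4 3)
  after f: (1 5 4 3 2)
  after r: (1 5 2)
  after f': (2 4 5)
  after r': (2 3)(4 5)

r' f r f' r'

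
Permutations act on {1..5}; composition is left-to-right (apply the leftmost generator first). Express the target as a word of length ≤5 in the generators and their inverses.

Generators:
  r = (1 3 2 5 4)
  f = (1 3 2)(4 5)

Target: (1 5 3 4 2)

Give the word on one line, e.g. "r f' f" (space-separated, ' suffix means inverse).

  after f': (1 2 3)(4 5)
  after r: (1 5)
  after f': (1 4 5 2 3)
  after r': (1 5 3 4 2)

f' r f' r'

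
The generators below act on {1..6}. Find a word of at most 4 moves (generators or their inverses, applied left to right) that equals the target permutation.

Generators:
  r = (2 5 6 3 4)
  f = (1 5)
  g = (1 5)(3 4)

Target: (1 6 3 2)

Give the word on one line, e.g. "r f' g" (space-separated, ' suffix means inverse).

g' r f'

  after g': (1 5)(3 4)
  after r: (1 6 3 2 5)
  after f': (1 6 3 2)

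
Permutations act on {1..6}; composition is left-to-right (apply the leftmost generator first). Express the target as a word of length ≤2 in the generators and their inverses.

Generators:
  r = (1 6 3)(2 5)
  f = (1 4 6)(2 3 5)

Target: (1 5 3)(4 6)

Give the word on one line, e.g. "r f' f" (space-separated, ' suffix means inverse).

  after r': (1 3 6)(2 5)
  after f: (1 5 3)(4 6)

r' f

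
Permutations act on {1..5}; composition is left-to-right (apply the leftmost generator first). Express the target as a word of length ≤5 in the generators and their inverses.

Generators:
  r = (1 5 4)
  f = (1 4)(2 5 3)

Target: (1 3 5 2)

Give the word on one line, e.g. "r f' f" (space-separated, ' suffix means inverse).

f r' f' f'

  after f: (1 4)(2 5 3)
  after r': (1 5 3 2)
  after f': (1 2 4)
  after f': (1 3 5 2)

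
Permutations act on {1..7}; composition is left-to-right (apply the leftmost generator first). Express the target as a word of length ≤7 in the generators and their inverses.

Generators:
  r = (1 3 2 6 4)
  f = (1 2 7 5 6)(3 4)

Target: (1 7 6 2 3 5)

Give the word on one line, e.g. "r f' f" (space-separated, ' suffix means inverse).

f r f' f' r

  after f: (1 2 7 5 6)(3 4)
  after r: (1 6 3)(2 7 5 4)
  after f': (1 5 3 6 4)
  after f': (1 7 2)(3 5 4 6)
  after r: (1 7 6 2 3 5)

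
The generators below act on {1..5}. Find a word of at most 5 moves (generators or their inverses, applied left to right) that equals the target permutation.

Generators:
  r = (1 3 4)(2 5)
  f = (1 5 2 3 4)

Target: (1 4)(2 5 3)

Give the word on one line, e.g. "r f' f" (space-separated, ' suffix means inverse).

  after r: (1 3 4)(2 5)
  after r: (1 4 3)
  after f': (1 3 4 2 5)
  after r': (4 5)
  after f': (1 4)(2 5 3)

r r f' r' f'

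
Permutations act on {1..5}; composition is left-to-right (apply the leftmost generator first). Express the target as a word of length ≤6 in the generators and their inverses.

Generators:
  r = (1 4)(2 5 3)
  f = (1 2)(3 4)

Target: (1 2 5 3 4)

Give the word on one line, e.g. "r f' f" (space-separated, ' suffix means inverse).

f r' f r' f

  after f: (1 2)(3 4)
  after r': (1 3)(2 4 5)
  after f: (1 4 5)(2 3)
  after r': (2 5 4)
  after f: (1 2 5 3 4)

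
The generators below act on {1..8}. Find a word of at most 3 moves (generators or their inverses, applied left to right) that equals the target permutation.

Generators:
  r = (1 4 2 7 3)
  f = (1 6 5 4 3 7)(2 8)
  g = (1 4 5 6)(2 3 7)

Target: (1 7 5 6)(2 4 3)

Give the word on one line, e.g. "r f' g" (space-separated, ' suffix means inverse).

  after g': (1 6 5 4)(2 7 3)
  after f': (2 3 8)(4 7)
  after f': (1 7 5 6)(2 4 3)

g' f' f'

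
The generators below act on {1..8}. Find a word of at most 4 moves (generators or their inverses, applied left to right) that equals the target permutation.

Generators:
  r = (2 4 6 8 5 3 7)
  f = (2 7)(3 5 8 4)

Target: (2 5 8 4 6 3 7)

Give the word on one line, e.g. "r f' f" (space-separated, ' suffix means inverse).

r f' f'

  after r: (2 4 6 8 5 3 7)
  after f': (2 8 3)(4 6 5)
  after f': (2 5 8 4 6 3 7)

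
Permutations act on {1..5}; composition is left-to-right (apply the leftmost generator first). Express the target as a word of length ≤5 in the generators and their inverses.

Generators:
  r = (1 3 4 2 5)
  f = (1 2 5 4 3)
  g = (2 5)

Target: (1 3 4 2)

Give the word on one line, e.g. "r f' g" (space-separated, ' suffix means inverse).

  after f': (1 3 4 5 2)
  after f': (1 4 2 3 5)
  after g: (1 4 5)(2 3)
  after r': (1 3 4 2)

f' f' g r'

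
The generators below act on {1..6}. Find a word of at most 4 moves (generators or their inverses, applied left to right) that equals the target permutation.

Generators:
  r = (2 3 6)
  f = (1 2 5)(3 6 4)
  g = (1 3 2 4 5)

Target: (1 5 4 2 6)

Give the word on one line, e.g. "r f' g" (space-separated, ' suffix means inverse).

  after r': (2 6 3)
  after g': (1 5 4 2 6)

r' g'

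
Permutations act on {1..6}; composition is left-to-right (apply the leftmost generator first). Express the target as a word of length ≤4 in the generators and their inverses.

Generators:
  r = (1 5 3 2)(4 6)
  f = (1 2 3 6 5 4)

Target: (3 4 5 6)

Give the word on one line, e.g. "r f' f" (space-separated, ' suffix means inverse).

f r

  after f: (1 2 3 6 5 4)
  after r: (3 4 5 6)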